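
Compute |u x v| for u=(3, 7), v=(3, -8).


|u x v| = |3*(-8) - 7*3|
= |(-24) - 21| = 45

45


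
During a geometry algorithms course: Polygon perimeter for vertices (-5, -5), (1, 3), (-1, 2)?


Sides: (-5, -5)->(1, 3): sqrt(100) = 10, (1, 3)->(-1, 2): sqrt(5) = 2.236068, (-1, 2)->(-5, -5): sqrt(65) = 8.062258
Sum = 20.298326
Perimeter = 20.2983

20.2983


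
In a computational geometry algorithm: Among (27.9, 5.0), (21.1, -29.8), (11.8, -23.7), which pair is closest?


d(P0,P1) = 35.4581, d(P0,P2) = 32.9074, d(P1,P2) = 11.1221
Closest: P1 and P2

Closest pair: (21.1, -29.8) and (11.8, -23.7), distance = 11.1221


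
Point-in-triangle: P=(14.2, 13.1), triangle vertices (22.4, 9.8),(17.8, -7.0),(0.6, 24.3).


Cross products: AB x AP = -152.94, BC x BP = -233.04, CA x CP = -46.96
All same sign? yes

Yes, inside


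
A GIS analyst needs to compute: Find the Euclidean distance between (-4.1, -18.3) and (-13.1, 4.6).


dx=-9, dy=22.9
d^2 = (-9)^2 + 22.9^2 = 605.41
d = sqrt(605.41) = 24.6051

24.6051


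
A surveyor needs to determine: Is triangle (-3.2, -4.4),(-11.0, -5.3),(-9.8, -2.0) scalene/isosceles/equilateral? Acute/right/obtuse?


Side lengths squared: AB^2=61.65, BC^2=12.33, CA^2=49.32
Sorted: [12.33, 49.32, 61.65]
By sides: Scalene, By angles: Right

Scalene, Right


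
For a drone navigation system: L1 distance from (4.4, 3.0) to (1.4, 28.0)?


|4.4-1.4| + |3-28| = 3 + 25 = 28

28


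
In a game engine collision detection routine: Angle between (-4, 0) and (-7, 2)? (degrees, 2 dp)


u.v = 28, |u| = sqrt(16) = 4, |v| = sqrt(53) = 7.2801
cos(theta) = u.v/(|u||v|) = 28/sqrt(848) = 0.961524
theta = acos(0.961524) = 15.95 degrees

15.95 degrees


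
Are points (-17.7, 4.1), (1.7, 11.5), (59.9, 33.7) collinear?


Cross product: (1.7-(-17.7))*(33.7-4.1) - (11.5-4.1)*(59.9-(-17.7))
= 0

Yes, collinear


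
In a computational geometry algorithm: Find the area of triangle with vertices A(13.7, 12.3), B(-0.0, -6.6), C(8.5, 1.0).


Area = |x_A(y_B-y_C) + x_B(y_C-y_A) + x_C(y_A-y_B)|/2
= |(-104.12) + 0 + 160.65|/2
= 56.53/2 = 28.265

28.265


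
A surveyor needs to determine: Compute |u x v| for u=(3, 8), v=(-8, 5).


|u x v| = |3*5 - 8*(-8)|
= |15 - (-64)| = 79

79


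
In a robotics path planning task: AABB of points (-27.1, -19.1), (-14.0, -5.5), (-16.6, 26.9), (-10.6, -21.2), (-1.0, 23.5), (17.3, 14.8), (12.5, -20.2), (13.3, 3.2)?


x range: [-27.1, 17.3]
y range: [-21.2, 26.9]
Bounding box: (-27.1,-21.2) to (17.3,26.9)

(-27.1,-21.2) to (17.3,26.9)


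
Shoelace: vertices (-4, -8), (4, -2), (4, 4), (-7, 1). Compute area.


Shoelace sum: ((-4)*(-2) - 4*(-8)) + (4*4 - 4*(-2)) + (4*1 - (-7)*4) + ((-7)*(-8) - (-4)*1)
= 156
Area = |156|/2 = 78

78


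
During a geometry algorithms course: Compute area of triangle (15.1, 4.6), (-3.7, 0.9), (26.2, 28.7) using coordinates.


Area = |x_A(y_B-y_C) + x_B(y_C-y_A) + x_C(y_A-y_B)|/2
= |(-419.78) + (-89.17) + 96.94|/2
= 412.01/2 = 206.005

206.005


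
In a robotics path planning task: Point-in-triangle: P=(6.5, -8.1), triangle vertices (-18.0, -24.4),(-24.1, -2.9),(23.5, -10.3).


Cross products: AB x AP = -626.18, BC x BP = -21.08, CA x CP = -331
All same sign? yes

Yes, inside


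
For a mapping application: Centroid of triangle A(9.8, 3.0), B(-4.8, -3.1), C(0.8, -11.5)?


Centroid = ((x_A+x_B+x_C)/3, (y_A+y_B+y_C)/3)
= ((9.8+(-4.8)+0.8)/3, (3+(-3.1)+(-11.5))/3)
= (1.9333, -3.8667)

(1.9333, -3.8667)


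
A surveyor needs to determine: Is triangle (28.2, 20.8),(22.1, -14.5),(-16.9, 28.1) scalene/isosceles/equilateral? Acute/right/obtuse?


Side lengths squared: AB^2=1283.3, BC^2=3335.76, CA^2=2087.3
Sorted: [1283.3, 2087.3, 3335.76]
By sides: Scalene, By angles: Acute

Scalene, Acute


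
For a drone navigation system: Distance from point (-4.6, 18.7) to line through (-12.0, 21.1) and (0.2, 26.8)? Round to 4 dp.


|cross product| = 71.46
|line direction| = sqrt(181.33) = 13.4659
Distance = 71.46/sqrt(181.33) = 5.3067

5.3067


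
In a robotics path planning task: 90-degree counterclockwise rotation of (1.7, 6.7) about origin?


90° CCW: (x,y) -> (-y, x)
(1.7,6.7) -> (-6.7, 1.7)

(-6.7, 1.7)


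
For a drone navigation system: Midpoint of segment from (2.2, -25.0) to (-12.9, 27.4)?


M = ((2.2+(-12.9))/2, ((-25)+27.4)/2)
= (-5.35, 1.2)

(-5.35, 1.2)


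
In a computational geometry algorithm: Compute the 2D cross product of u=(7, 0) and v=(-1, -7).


u x v = u_x*v_y - u_y*v_x = 7*(-7) - 0*(-1)
= (-49) - 0 = -49

-49


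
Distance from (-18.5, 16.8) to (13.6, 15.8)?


dx=32.1, dy=-1
d^2 = 32.1^2 + (-1)^2 = 1031.41
d = sqrt(1031.41) = 32.1156

32.1156


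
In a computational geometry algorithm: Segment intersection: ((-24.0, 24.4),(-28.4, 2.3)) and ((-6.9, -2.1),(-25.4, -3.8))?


Cross products: d1=-519.32, d2=-117.95, d3=494.51, d4=93.14
d1*d2 < 0 and d3*d4 < 0? no

No, they don't intersect


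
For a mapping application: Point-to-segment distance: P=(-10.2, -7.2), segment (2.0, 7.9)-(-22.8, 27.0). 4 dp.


Project P onto AB: t = 0.0144 (clamped to [0,1])
Closest point on segment: (1.6419, 8.1758)
Distance: 19.4074

19.4074


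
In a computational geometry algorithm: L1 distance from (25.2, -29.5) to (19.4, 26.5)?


|25.2-19.4| + |(-29.5)-26.5| = 5.8 + 56 = 61.8

61.8


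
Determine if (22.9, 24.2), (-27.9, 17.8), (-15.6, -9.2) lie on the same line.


Cross product: ((-27.9)-22.9)*((-9.2)-24.2) - (17.8-24.2)*((-15.6)-22.9)
= 1450.32

No, not collinear


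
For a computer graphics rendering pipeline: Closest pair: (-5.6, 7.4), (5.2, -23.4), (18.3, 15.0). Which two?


d(P0,P1) = 32.6386, d(P0,P2) = 25.0793, d(P1,P2) = 40.573
Closest: P0 and P2

Closest pair: (-5.6, 7.4) and (18.3, 15.0), distance = 25.0793


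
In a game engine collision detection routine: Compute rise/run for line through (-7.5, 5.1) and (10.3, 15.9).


slope = (y2-y1)/(x2-x1) = (15.9-5.1)/(10.3-(-7.5)) = 10.8/17.8 = 0.6067

0.6067


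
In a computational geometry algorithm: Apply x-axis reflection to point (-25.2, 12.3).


Reflection over x-axis: (x,y) -> (x,-y)
(-25.2, 12.3) -> (-25.2, -12.3)

(-25.2, -12.3)


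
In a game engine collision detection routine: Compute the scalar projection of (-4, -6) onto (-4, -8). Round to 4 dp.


u.v = 64, |v| = sqrt(80) = 8.9443
Scalar projection = u.v / |v| = 64 / sqrt(80) = 7.1554

7.1554


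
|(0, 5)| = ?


|u| = sqrt(0^2 + 5^2) = sqrt(25) = 5

5


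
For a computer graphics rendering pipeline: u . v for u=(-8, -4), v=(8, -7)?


u . v = u_x*v_x + u_y*v_y = (-8)*8 + (-4)*(-7)
= (-64) + 28 = -36

-36


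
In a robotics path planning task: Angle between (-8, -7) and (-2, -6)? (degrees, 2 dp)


u.v = 58, |u| = sqrt(113) = 10.6301, |v| = sqrt(40) = 6.3246
cos(theta) = u.v/(|u||v|) = 58/sqrt(4520) = 0.862698
theta = acos(0.862698) = 30.38 degrees

30.38 degrees


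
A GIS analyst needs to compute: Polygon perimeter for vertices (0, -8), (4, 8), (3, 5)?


Sides: (0, -8)->(4, 8): sqrt(272) = 16.492423, (4, 8)->(3, 5): sqrt(10) = 3.162278, (3, 5)->(0, -8): sqrt(178) = 13.341664
Sum = 32.996365
Perimeter = 32.9964

32.9964


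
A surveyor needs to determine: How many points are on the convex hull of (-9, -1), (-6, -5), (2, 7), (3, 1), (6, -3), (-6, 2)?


Convex hull vertices (CCW): (-9, -1), (-6, -5), (6, -3), (2, 7), (-6, 2)
Count = 5

5


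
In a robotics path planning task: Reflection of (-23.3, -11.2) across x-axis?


Reflection over x-axis: (x,y) -> (x,-y)
(-23.3, -11.2) -> (-23.3, 11.2)

(-23.3, 11.2)


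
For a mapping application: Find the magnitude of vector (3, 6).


|u| = sqrt(3^2 + 6^2) = sqrt(45) = 6.7082

6.7082


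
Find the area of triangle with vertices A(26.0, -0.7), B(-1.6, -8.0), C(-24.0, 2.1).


Area = |x_A(y_B-y_C) + x_B(y_C-y_A) + x_C(y_A-y_B)|/2
= |(-262.6) + (-4.48) + (-175.2)|/2
= 442.28/2 = 221.14

221.14


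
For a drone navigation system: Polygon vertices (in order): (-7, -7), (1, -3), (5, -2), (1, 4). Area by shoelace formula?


Shoelace sum: ((-7)*(-3) - 1*(-7)) + (1*(-2) - 5*(-3)) + (5*4 - 1*(-2)) + (1*(-7) - (-7)*4)
= 84
Area = |84|/2 = 42

42


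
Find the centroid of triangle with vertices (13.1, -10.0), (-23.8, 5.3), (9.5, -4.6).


Centroid = ((x_A+x_B+x_C)/3, (y_A+y_B+y_C)/3)
= ((13.1+(-23.8)+9.5)/3, ((-10)+5.3+(-4.6))/3)
= (-0.4, -3.1)

(-0.4, -3.1)


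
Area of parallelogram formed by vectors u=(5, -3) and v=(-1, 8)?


|u x v| = |5*8 - (-3)*(-1)|
= |40 - 3| = 37

37


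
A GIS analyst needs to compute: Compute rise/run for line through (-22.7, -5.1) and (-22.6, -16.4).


slope = (y2-y1)/(x2-x1) = ((-16.4)-(-5.1))/((-22.6)-(-22.7)) = (-11.3)/0.1 = -113

-113


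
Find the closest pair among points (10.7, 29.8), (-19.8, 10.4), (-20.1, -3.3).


d(P0,P1) = 36.1471, d(P0,P2) = 45.2134, d(P1,P2) = 13.7033
Closest: P1 and P2

Closest pair: (-19.8, 10.4) and (-20.1, -3.3), distance = 13.7033


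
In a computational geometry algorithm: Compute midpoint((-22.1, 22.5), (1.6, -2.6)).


M = (((-22.1)+1.6)/2, (22.5+(-2.6))/2)
= (-10.25, 9.95)

(-10.25, 9.95)


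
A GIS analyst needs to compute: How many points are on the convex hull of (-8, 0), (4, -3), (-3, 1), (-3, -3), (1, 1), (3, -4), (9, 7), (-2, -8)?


Convex hull vertices (CCW): (-8, 0), (-2, -8), (3, -4), (4, -3), (9, 7)
Count = 5

5


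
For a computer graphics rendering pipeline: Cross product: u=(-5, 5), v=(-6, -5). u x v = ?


u x v = u_x*v_y - u_y*v_x = (-5)*(-5) - 5*(-6)
= 25 - (-30) = 55

55


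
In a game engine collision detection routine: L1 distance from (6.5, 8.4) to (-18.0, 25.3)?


|6.5-(-18)| + |8.4-25.3| = 24.5 + 16.9 = 41.4

41.4


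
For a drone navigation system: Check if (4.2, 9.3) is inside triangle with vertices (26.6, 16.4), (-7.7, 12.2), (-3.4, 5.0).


Cross products: AB x AP = 149.45, BC x BP = 73.21, CA x CP = 42.36
All same sign? yes

Yes, inside


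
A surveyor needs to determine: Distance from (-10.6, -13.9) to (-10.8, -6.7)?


dx=-0.2, dy=7.2
d^2 = (-0.2)^2 + 7.2^2 = 51.88
d = sqrt(51.88) = 7.2028

7.2028


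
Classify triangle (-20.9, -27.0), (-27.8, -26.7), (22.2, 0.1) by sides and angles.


Side lengths squared: AB^2=47.7, BC^2=3218.24, CA^2=2592.02
Sorted: [47.7, 2592.02, 3218.24]
By sides: Scalene, By angles: Obtuse

Scalene, Obtuse


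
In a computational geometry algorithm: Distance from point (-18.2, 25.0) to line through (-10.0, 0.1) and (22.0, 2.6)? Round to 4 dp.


|cross product| = 817.3
|line direction| = sqrt(1030.25) = 32.0975
Distance = 817.3/sqrt(1030.25) = 25.463

25.463


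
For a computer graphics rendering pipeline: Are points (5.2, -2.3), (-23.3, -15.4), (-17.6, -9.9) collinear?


Cross product: ((-23.3)-5.2)*((-9.9)-(-2.3)) - ((-15.4)-(-2.3))*((-17.6)-5.2)
= -82.08

No, not collinear


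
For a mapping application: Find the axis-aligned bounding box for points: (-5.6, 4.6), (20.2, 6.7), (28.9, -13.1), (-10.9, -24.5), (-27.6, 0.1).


x range: [-27.6, 28.9]
y range: [-24.5, 6.7]
Bounding box: (-27.6,-24.5) to (28.9,6.7)

(-27.6,-24.5) to (28.9,6.7)


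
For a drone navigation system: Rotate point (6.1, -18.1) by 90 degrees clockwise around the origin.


90° CW: (x,y) -> (y, -x)
(6.1,-18.1) -> (-18.1, -6.1)

(-18.1, -6.1)


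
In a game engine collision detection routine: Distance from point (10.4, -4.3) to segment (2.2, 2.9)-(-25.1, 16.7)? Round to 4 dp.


Project P onto AB: t = 0 (clamped to [0,1])
Closest point on segment: (2.2, 2.9)
Distance: 10.9124

10.9124


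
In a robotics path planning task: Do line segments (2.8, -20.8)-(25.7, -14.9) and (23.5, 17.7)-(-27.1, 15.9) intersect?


Cross products: d1=1910.84, d2=1653.52, d3=759.52, d4=1016.84
d1*d2 < 0 and d3*d4 < 0? no

No, they don't intersect


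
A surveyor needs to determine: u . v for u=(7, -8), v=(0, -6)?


u . v = u_x*v_x + u_y*v_y = 7*0 + (-8)*(-6)
= 0 + 48 = 48

48


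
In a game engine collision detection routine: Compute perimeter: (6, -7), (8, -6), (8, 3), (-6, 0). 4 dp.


Sides: (6, -7)->(8, -6): sqrt(5) = 2.236068, (8, -6)->(8, 3): sqrt(81) = 9, (8, 3)->(-6, 0): sqrt(205) = 14.317821, (-6, 0)->(6, -7): sqrt(193) = 13.892444
Sum = 39.446333
Perimeter = 39.4463

39.4463


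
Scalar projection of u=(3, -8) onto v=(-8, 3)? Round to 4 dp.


u.v = -48, |v| = sqrt(73) = 8.544
Scalar projection = u.v / |v| = -48 / sqrt(73) = -5.618

-5.618


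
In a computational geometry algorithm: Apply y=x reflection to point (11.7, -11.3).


Reflection over y=x: (x,y) -> (y,x)
(11.7, -11.3) -> (-11.3, 11.7)

(-11.3, 11.7)


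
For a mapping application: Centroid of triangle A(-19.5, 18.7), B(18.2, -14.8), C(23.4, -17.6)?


Centroid = ((x_A+x_B+x_C)/3, (y_A+y_B+y_C)/3)
= (((-19.5)+18.2+23.4)/3, (18.7+(-14.8)+(-17.6))/3)
= (7.3667, -4.5667)

(7.3667, -4.5667)


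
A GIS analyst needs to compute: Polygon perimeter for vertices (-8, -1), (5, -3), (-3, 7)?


Sides: (-8, -1)->(5, -3): sqrt(173) = 13.152946, (5, -3)->(-3, 7): sqrt(164) = 12.806248, (-3, 7)->(-8, -1): sqrt(89) = 9.433981
Sum = 35.393175
Perimeter = 35.3932

35.3932


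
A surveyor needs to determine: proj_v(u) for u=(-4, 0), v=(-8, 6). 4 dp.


u.v = 32, |v| = sqrt(100) = 10
Scalar projection = u.v / |v| = 32 / sqrt(100) = 3.2

3.2


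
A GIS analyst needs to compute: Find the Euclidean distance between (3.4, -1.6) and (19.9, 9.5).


dx=16.5, dy=11.1
d^2 = 16.5^2 + 11.1^2 = 395.46
d = sqrt(395.46) = 19.8862

19.8862


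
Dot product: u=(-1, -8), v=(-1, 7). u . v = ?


u . v = u_x*v_x + u_y*v_y = (-1)*(-1) + (-8)*7
= 1 + (-56) = -55

-55


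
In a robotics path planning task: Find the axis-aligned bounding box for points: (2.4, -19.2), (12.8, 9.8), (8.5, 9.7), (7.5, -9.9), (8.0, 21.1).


x range: [2.4, 12.8]
y range: [-19.2, 21.1]
Bounding box: (2.4,-19.2) to (12.8,21.1)

(2.4,-19.2) to (12.8,21.1)


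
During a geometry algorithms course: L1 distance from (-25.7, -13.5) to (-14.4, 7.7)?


|(-25.7)-(-14.4)| + |(-13.5)-7.7| = 11.3 + 21.2 = 32.5

32.5


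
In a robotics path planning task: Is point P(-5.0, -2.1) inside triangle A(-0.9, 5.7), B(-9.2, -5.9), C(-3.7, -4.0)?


Cross products: AB x AP = 17.18, BC x BP = 12.92, CA x CP = 17.93
All same sign? yes

Yes, inside


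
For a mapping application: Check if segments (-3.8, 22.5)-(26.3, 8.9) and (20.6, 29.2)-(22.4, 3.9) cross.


Cross products: d1=-629.38, d2=107.67, d3=533.51, d4=-203.54
d1*d2 < 0 and d3*d4 < 0? yes

Yes, they intersect


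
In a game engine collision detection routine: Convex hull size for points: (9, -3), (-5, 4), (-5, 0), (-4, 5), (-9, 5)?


Convex hull vertices (CCW): (-9, 5), (-5, 0), (9, -3), (-4, 5)
Count = 4

4


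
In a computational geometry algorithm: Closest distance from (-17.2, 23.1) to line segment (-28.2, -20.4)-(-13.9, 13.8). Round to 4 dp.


Project P onto AB: t = 1 (clamped to [0,1])
Closest point on segment: (-13.9, 13.8)
Distance: 9.8681

9.8681


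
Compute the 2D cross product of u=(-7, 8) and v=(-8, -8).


u x v = u_x*v_y - u_y*v_x = (-7)*(-8) - 8*(-8)
= 56 - (-64) = 120

120


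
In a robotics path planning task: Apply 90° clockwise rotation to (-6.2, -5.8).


90° CW: (x,y) -> (y, -x)
(-6.2,-5.8) -> (-5.8, 6.2)

(-5.8, 6.2)


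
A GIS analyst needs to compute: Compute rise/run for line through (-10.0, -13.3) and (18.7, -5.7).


slope = (y2-y1)/(x2-x1) = ((-5.7)-(-13.3))/(18.7-(-10)) = 7.6/28.7 = 0.2648

0.2648


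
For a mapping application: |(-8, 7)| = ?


|u| = sqrt((-8)^2 + 7^2) = sqrt(113) = 10.6301

10.6301


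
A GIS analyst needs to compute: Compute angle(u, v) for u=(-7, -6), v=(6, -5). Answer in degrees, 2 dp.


u.v = -12, |u| = sqrt(85) = 9.2195, |v| = sqrt(61) = 7.8102
cos(theta) = u.v/(|u||v|) = -12/sqrt(5185) = -0.166651
theta = acos(-0.166651) = 99.59 degrees

99.59 degrees


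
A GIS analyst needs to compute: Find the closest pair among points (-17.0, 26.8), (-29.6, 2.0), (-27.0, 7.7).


d(P0,P1) = 27.8173, d(P0,P2) = 21.5595, d(P1,P2) = 6.265
Closest: P1 and P2

Closest pair: (-29.6, 2.0) and (-27.0, 7.7), distance = 6.265


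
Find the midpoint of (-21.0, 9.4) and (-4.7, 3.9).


M = (((-21)+(-4.7))/2, (9.4+3.9)/2)
= (-12.85, 6.65)

(-12.85, 6.65)


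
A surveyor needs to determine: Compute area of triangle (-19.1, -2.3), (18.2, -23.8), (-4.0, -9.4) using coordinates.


Area = |x_A(y_B-y_C) + x_B(y_C-y_A) + x_C(y_A-y_B)|/2
= |275.04 + (-129.22) + (-86)|/2
= 59.82/2 = 29.91

29.91


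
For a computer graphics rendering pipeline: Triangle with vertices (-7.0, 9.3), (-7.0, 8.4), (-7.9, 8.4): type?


Side lengths squared: AB^2=0.81, BC^2=0.81, CA^2=1.62
Sorted: [0.81, 0.81, 1.62]
By sides: Isosceles, By angles: Right

Isosceles, Right


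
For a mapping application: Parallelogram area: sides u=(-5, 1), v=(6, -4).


|u x v| = |(-5)*(-4) - 1*6|
= |20 - 6| = 14

14


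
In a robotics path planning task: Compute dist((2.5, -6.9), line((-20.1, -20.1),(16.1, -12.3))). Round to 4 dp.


|cross product| = 301.56
|line direction| = sqrt(1371.28) = 37.0308
Distance = 301.56/sqrt(1371.28) = 8.1435

8.1435


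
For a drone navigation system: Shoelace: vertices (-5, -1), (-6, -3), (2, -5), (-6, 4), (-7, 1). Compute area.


Shoelace sum: ((-5)*(-3) - (-6)*(-1)) + ((-6)*(-5) - 2*(-3)) + (2*4 - (-6)*(-5)) + ((-6)*1 - (-7)*4) + ((-7)*(-1) - (-5)*1)
= 57
Area = |57|/2 = 28.5

28.5


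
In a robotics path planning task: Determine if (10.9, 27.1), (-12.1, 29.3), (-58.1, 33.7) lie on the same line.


Cross product: ((-12.1)-10.9)*(33.7-27.1) - (29.3-27.1)*((-58.1)-10.9)
= 0

Yes, collinear


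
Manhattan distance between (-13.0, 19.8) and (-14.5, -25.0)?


|(-13)-(-14.5)| + |19.8-(-25)| = 1.5 + 44.8 = 46.3

46.3


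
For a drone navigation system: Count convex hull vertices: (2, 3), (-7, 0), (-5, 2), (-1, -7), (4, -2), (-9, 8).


Convex hull vertices (CCW): (-9, 8), (-7, 0), (-1, -7), (4, -2), (2, 3)
Count = 5

5


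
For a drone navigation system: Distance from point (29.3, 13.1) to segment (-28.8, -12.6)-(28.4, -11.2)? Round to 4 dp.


Project P onto AB: t = 1 (clamped to [0,1])
Closest point on segment: (28.4, -11.2)
Distance: 24.3167

24.3167


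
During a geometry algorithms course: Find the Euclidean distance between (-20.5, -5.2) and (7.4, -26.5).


dx=27.9, dy=-21.3
d^2 = 27.9^2 + (-21.3)^2 = 1232.1
d = sqrt(1232.1) = 35.1013

35.1013


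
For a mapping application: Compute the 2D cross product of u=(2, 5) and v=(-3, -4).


u x v = u_x*v_y - u_y*v_x = 2*(-4) - 5*(-3)
= (-8) - (-15) = 7

7


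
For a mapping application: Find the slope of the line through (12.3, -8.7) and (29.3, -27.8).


slope = (y2-y1)/(x2-x1) = ((-27.8)-(-8.7))/(29.3-12.3) = (-19.1)/17 = -1.1235

-1.1235


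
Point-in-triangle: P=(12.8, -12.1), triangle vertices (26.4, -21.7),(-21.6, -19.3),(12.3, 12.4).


Cross products: AB x AP = -428.16, BC x BP = -846.4, CA x CP = -328.4
All same sign? yes

Yes, inside


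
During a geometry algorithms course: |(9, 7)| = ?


|u| = sqrt(9^2 + 7^2) = sqrt(130) = 11.4018

11.4018


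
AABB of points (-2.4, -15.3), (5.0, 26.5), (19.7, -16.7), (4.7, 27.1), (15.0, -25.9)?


x range: [-2.4, 19.7]
y range: [-25.9, 27.1]
Bounding box: (-2.4,-25.9) to (19.7,27.1)

(-2.4,-25.9) to (19.7,27.1)


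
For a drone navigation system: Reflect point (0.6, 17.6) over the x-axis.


Reflection over x-axis: (x,y) -> (x,-y)
(0.6, 17.6) -> (0.6, -17.6)

(0.6, -17.6)


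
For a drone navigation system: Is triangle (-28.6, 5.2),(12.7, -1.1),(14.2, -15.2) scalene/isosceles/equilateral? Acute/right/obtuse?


Side lengths squared: AB^2=1745.38, BC^2=201.06, CA^2=2248
Sorted: [201.06, 1745.38, 2248]
By sides: Scalene, By angles: Obtuse

Scalene, Obtuse


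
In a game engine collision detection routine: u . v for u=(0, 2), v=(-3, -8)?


u . v = u_x*v_x + u_y*v_y = 0*(-3) + 2*(-8)
= 0 + (-16) = -16

-16


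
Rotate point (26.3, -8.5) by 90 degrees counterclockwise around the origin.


90° CCW: (x,y) -> (-y, x)
(26.3,-8.5) -> (8.5, 26.3)

(8.5, 26.3)


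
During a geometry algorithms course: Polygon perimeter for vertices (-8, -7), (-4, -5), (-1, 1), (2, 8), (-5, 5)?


Sides: (-8, -7)->(-4, -5): sqrt(20) = 4.472136, (-4, -5)->(-1, 1): sqrt(45) = 6.708204, (-1, 1)->(2, 8): sqrt(58) = 7.615773, (2, 8)->(-5, 5): sqrt(58) = 7.615773, (-5, 5)->(-8, -7): sqrt(153) = 12.369317
Sum = 38.781203
Perimeter = 38.7812

38.7812


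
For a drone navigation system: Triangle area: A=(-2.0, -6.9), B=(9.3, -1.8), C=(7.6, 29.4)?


Area = |x_A(y_B-y_C) + x_B(y_C-y_A) + x_C(y_A-y_B)|/2
= |62.4 + 337.59 + (-38.76)|/2
= 361.23/2 = 180.615

180.615


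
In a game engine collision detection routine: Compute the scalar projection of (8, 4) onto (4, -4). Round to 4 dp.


u.v = 16, |v| = sqrt(32) = 5.6569
Scalar projection = u.v / |v| = 16 / sqrt(32) = 2.8284

2.8284


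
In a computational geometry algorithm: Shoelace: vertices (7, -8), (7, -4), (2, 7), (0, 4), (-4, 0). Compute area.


Shoelace sum: (7*(-4) - 7*(-8)) + (7*7 - 2*(-4)) + (2*4 - 0*7) + (0*0 - (-4)*4) + ((-4)*(-8) - 7*0)
= 141
Area = |141|/2 = 70.5

70.5


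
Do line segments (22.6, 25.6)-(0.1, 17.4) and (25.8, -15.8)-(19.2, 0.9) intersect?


Cross products: d1=-219.8, d2=210.07, d3=957.74, d4=527.87
d1*d2 < 0 and d3*d4 < 0? no

No, they don't intersect


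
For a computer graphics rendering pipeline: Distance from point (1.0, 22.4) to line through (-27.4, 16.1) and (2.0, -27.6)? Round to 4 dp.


|cross product| = 1426.3
|line direction| = sqrt(2774.05) = 52.6693
Distance = 1426.3/sqrt(2774.05) = 27.0803

27.0803


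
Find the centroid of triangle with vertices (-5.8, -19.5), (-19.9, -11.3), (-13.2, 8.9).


Centroid = ((x_A+x_B+x_C)/3, (y_A+y_B+y_C)/3)
= (((-5.8)+(-19.9)+(-13.2))/3, ((-19.5)+(-11.3)+8.9)/3)
= (-12.9667, -7.3)

(-12.9667, -7.3)


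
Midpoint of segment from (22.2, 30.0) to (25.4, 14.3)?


M = ((22.2+25.4)/2, (30+14.3)/2)
= (23.8, 22.15)

(23.8, 22.15)


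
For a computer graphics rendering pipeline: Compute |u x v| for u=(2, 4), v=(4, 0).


|u x v| = |2*0 - 4*4|
= |0 - 16| = 16

16


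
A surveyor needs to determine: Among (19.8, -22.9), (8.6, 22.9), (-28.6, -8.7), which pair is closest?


d(P0,P1) = 47.1495, d(P0,P2) = 50.4401, d(P1,P2) = 48.8098
Closest: P0 and P1

Closest pair: (19.8, -22.9) and (8.6, 22.9), distance = 47.1495


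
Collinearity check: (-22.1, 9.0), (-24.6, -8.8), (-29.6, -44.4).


Cross product: ((-24.6)-(-22.1))*((-44.4)-9) - ((-8.8)-9)*((-29.6)-(-22.1))
= 0

Yes, collinear


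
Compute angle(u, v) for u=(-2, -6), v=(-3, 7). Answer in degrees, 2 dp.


u.v = -36, |u| = sqrt(40) = 6.3246, |v| = sqrt(58) = 7.6158
cos(theta) = u.v/(|u||v|) = -36/sqrt(2320) = -0.747409
theta = acos(-0.747409) = 138.37 degrees

138.37 degrees


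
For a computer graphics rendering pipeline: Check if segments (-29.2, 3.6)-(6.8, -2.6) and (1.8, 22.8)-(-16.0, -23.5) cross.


Cross products: d1=-1093.54, d2=683.62, d3=883.4, d4=-893.76
d1*d2 < 0 and d3*d4 < 0? yes

Yes, they intersect


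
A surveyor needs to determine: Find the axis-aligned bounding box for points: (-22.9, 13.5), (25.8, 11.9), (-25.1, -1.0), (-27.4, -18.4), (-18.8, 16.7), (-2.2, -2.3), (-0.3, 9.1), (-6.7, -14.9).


x range: [-27.4, 25.8]
y range: [-18.4, 16.7]
Bounding box: (-27.4,-18.4) to (25.8,16.7)

(-27.4,-18.4) to (25.8,16.7)


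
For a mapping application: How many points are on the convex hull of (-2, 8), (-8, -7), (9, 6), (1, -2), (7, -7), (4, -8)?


Convex hull vertices (CCW): (-8, -7), (4, -8), (7, -7), (9, 6), (-2, 8)
Count = 5

5


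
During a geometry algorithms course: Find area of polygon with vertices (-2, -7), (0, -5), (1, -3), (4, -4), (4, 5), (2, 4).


Shoelace sum: ((-2)*(-5) - 0*(-7)) + (0*(-3) - 1*(-5)) + (1*(-4) - 4*(-3)) + (4*5 - 4*(-4)) + (4*4 - 2*5) + (2*(-7) - (-2)*4)
= 59
Area = |59|/2 = 29.5

29.5


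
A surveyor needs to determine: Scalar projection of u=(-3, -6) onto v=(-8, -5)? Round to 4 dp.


u.v = 54, |v| = sqrt(89) = 9.434
Scalar projection = u.v / |v| = 54 / sqrt(89) = 5.724

5.724


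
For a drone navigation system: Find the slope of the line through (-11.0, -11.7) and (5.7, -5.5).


slope = (y2-y1)/(x2-x1) = ((-5.5)-(-11.7))/(5.7-(-11)) = 6.2/16.7 = 0.3713

0.3713


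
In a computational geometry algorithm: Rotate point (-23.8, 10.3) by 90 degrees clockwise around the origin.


90° CW: (x,y) -> (y, -x)
(-23.8,10.3) -> (10.3, 23.8)

(10.3, 23.8)


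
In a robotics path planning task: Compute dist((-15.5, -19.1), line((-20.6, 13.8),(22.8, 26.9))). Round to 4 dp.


|cross product| = 1494.67
|line direction| = sqrt(2055.17) = 45.334
Distance = 1494.67/sqrt(2055.17) = 32.9702

32.9702


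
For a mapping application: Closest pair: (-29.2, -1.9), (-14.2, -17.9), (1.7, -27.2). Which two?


d(P0,P1) = 21.9317, d(P0,P2) = 39.9362, d(P1,P2) = 18.4201
Closest: P1 and P2

Closest pair: (-14.2, -17.9) and (1.7, -27.2), distance = 18.4201


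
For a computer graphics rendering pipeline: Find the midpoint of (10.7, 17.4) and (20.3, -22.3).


M = ((10.7+20.3)/2, (17.4+(-22.3))/2)
= (15.5, -2.45)

(15.5, -2.45)


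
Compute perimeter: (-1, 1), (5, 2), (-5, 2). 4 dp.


Sides: (-1, 1)->(5, 2): sqrt(37) = 6.082763, (5, 2)->(-5, 2): sqrt(100) = 10, (-5, 2)->(-1, 1): sqrt(17) = 4.123106
Sum = 20.205869
Perimeter = 20.2059

20.2059


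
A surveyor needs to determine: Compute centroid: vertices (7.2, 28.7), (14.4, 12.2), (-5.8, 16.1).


Centroid = ((x_A+x_B+x_C)/3, (y_A+y_B+y_C)/3)
= ((7.2+14.4+(-5.8))/3, (28.7+12.2+16.1)/3)
= (5.2667, 19)

(5.2667, 19)


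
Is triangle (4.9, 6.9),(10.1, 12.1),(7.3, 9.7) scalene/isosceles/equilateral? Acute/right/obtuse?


Side lengths squared: AB^2=54.08, BC^2=13.6, CA^2=13.6
Sorted: [13.6, 13.6, 54.08]
By sides: Isosceles, By angles: Obtuse

Isosceles, Obtuse


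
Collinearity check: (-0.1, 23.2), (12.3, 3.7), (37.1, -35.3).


Cross product: (12.3-(-0.1))*((-35.3)-23.2) - (3.7-23.2)*(37.1-(-0.1))
= 0

Yes, collinear


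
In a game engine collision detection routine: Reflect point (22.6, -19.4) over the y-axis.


Reflection over y-axis: (x,y) -> (-x,y)
(22.6, -19.4) -> (-22.6, -19.4)

(-22.6, -19.4)


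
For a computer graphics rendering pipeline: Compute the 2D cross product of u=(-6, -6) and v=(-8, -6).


u x v = u_x*v_y - u_y*v_x = (-6)*(-6) - (-6)*(-8)
= 36 - 48 = -12

-12


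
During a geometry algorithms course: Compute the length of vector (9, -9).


|u| = sqrt(9^2 + (-9)^2) = sqrt(162) = 12.7279

12.7279


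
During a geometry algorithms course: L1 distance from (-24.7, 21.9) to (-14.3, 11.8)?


|(-24.7)-(-14.3)| + |21.9-11.8| = 10.4 + 10.1 = 20.5

20.5


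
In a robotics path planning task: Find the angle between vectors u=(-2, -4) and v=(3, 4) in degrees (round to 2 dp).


u.v = -22, |u| = sqrt(20) = 4.4721, |v| = sqrt(25) = 5
cos(theta) = u.v/(|u||v|) = -22/sqrt(500) = -0.98387
theta = acos(-0.98387) = 169.7 degrees

169.7 degrees


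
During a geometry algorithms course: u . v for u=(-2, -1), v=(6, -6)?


u . v = u_x*v_x + u_y*v_y = (-2)*6 + (-1)*(-6)
= (-12) + 6 = -6

-6


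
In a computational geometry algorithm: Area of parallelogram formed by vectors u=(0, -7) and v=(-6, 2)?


|u x v| = |0*2 - (-7)*(-6)|
= |0 - 42| = 42

42


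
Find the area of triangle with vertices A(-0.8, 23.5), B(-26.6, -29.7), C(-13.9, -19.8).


Area = |x_A(y_B-y_C) + x_B(y_C-y_A) + x_C(y_A-y_B)|/2
= |7.92 + 1151.78 + (-739.48)|/2
= 420.22/2 = 210.11

210.11


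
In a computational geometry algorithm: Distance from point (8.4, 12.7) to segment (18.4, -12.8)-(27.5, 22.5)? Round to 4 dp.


Project P onto AB: t = 0.6089 (clamped to [0,1])
Closest point on segment: (23.9409, 8.6937)
Distance: 16.049

16.049


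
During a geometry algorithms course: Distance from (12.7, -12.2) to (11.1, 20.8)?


dx=-1.6, dy=33
d^2 = (-1.6)^2 + 33^2 = 1091.56
d = sqrt(1091.56) = 33.0388

33.0388


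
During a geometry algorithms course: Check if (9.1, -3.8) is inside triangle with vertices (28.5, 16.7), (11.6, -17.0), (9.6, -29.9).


Cross products: AB x AP = -307.33, BC x BP = -58.65, CA x CP = 516.59
All same sign? no

No, outside


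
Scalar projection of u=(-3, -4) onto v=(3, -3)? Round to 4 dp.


u.v = 3, |v| = sqrt(18) = 4.2426
Scalar projection = u.v / |v| = 3 / sqrt(18) = 0.7071

0.7071


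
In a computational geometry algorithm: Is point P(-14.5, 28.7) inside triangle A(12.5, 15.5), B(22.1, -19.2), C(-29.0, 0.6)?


Cross products: AB x AP = -810.18, BC x BP = -1723.01, CA x CP = 950.1
All same sign? no

No, outside


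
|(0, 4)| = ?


|u| = sqrt(0^2 + 4^2) = sqrt(16) = 4

4


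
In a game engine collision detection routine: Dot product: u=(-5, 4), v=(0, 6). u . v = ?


u . v = u_x*v_x + u_y*v_y = (-5)*0 + 4*6
= 0 + 24 = 24

24


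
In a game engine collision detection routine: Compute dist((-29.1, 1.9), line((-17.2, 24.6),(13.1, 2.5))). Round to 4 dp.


|cross product| = 950.8
|line direction| = sqrt(1406.5) = 37.5033
Distance = 950.8/sqrt(1406.5) = 25.3524

25.3524


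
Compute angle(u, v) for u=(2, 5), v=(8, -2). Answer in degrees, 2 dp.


u.v = 6, |u| = sqrt(29) = 5.3852, |v| = sqrt(68) = 8.2462
cos(theta) = u.v/(|u||v|) = 6/sqrt(1972) = 0.135113
theta = acos(0.135113) = 82.23 degrees

82.23 degrees


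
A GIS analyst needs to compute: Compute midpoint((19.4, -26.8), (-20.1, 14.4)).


M = ((19.4+(-20.1))/2, ((-26.8)+14.4)/2)
= (-0.35, -6.2)

(-0.35, -6.2)


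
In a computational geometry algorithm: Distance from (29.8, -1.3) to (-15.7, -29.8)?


dx=-45.5, dy=-28.5
d^2 = (-45.5)^2 + (-28.5)^2 = 2882.5
d = sqrt(2882.5) = 53.6889

53.6889


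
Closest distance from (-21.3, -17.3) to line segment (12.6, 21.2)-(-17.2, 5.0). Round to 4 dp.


Project P onto AB: t = 1 (clamped to [0,1])
Closest point on segment: (-17.2, 5)
Distance: 22.6738

22.6738


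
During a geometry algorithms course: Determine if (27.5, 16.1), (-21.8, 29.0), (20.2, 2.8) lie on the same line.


Cross product: ((-21.8)-27.5)*(2.8-16.1) - (29-16.1)*(20.2-27.5)
= 749.86

No, not collinear


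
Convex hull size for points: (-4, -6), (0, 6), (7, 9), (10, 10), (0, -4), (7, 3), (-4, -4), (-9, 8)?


Convex hull vertices (CCW): (-9, 8), (-4, -6), (0, -4), (7, 3), (10, 10)
Count = 5

5


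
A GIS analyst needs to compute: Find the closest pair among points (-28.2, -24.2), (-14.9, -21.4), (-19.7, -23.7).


d(P0,P1) = 13.5915, d(P0,P2) = 8.5147, d(P1,P2) = 5.3226
Closest: P1 and P2

Closest pair: (-14.9, -21.4) and (-19.7, -23.7), distance = 5.3226


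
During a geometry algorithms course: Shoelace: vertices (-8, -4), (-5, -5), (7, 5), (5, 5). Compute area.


Shoelace sum: ((-8)*(-5) - (-5)*(-4)) + ((-5)*5 - 7*(-5)) + (7*5 - 5*5) + (5*(-4) - (-8)*5)
= 60
Area = |60|/2 = 30

30


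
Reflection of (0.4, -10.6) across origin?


Reflection over origin: (x,y) -> (-x,-y)
(0.4, -10.6) -> (-0.4, 10.6)

(-0.4, 10.6)


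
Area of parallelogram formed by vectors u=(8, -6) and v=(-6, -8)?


|u x v| = |8*(-8) - (-6)*(-6)|
= |(-64) - 36| = 100

100


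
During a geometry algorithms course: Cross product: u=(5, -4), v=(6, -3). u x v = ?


u x v = u_x*v_y - u_y*v_x = 5*(-3) - (-4)*6
= (-15) - (-24) = 9

9


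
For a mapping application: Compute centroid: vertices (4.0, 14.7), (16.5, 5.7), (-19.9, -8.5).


Centroid = ((x_A+x_B+x_C)/3, (y_A+y_B+y_C)/3)
= ((4+16.5+(-19.9))/3, (14.7+5.7+(-8.5))/3)
= (0.2, 3.9667)

(0.2, 3.9667)


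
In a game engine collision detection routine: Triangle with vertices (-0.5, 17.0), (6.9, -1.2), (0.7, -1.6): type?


Side lengths squared: AB^2=386, BC^2=38.6, CA^2=347.4
Sorted: [38.6, 347.4, 386]
By sides: Scalene, By angles: Right

Scalene, Right


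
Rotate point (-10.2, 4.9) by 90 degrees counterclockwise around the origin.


90° CCW: (x,y) -> (-y, x)
(-10.2,4.9) -> (-4.9, -10.2)

(-4.9, -10.2)


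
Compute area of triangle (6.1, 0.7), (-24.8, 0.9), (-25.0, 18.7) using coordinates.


Area = |x_A(y_B-y_C) + x_B(y_C-y_A) + x_C(y_A-y_B)|/2
= |(-108.58) + (-446.4) + 5|/2
= 549.98/2 = 274.99

274.99


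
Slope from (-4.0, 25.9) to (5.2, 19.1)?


slope = (y2-y1)/(x2-x1) = (19.1-25.9)/(5.2-(-4)) = (-6.8)/9.2 = -0.7391

-0.7391


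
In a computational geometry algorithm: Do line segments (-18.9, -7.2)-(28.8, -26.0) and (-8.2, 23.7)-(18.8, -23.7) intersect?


Cross products: d1=-1341.48, d2=411.9, d3=1675.09, d4=-78.29
d1*d2 < 0 and d3*d4 < 0? yes

Yes, they intersect


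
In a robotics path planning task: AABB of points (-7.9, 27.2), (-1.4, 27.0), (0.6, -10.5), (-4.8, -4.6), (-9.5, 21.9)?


x range: [-9.5, 0.6]
y range: [-10.5, 27.2]
Bounding box: (-9.5,-10.5) to (0.6,27.2)

(-9.5,-10.5) to (0.6,27.2)


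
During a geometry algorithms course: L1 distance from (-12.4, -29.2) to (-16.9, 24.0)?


|(-12.4)-(-16.9)| + |(-29.2)-24| = 4.5 + 53.2 = 57.7

57.7


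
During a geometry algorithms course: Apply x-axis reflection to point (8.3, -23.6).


Reflection over x-axis: (x,y) -> (x,-y)
(8.3, -23.6) -> (8.3, 23.6)

(8.3, 23.6)


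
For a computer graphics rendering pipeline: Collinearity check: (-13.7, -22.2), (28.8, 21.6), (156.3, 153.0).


Cross product: (28.8-(-13.7))*(153-(-22.2)) - (21.6-(-22.2))*(156.3-(-13.7))
= 0

Yes, collinear


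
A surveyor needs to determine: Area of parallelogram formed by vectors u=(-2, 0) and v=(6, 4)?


|u x v| = |(-2)*4 - 0*6|
= |(-8) - 0| = 8

8


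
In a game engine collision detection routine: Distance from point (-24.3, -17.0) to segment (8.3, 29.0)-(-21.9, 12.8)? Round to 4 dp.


Project P onto AB: t = 1 (clamped to [0,1])
Closest point on segment: (-21.9, 12.8)
Distance: 29.8965

29.8965


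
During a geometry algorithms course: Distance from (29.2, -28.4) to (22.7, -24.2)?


dx=-6.5, dy=4.2
d^2 = (-6.5)^2 + 4.2^2 = 59.89
d = sqrt(59.89) = 7.7389

7.7389


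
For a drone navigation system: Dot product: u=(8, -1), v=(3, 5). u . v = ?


u . v = u_x*v_x + u_y*v_y = 8*3 + (-1)*5
= 24 + (-5) = 19

19


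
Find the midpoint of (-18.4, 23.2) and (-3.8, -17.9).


M = (((-18.4)+(-3.8))/2, (23.2+(-17.9))/2)
= (-11.1, 2.65)

(-11.1, 2.65)


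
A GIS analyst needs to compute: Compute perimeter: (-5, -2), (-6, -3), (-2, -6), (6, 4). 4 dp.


Sides: (-5, -2)->(-6, -3): sqrt(2) = 1.414214, (-6, -3)->(-2, -6): sqrt(25) = 5, (-2, -6)->(6, 4): sqrt(164) = 12.806248, (6, 4)->(-5, -2): sqrt(157) = 12.529964
Sum = 31.750426
Perimeter = 31.7504

31.7504


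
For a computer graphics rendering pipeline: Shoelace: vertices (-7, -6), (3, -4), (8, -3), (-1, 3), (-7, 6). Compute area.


Shoelace sum: ((-7)*(-4) - 3*(-6)) + (3*(-3) - 8*(-4)) + (8*3 - (-1)*(-3)) + ((-1)*6 - (-7)*3) + ((-7)*(-6) - (-7)*6)
= 189
Area = |189|/2 = 94.5

94.5


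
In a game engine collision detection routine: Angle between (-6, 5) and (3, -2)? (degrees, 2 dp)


u.v = -28, |u| = sqrt(61) = 7.8102, |v| = sqrt(13) = 3.6056
cos(theta) = u.v/(|u||v|) = -28/sqrt(793) = -0.994309
theta = acos(-0.994309) = 173.88 degrees

173.88 degrees


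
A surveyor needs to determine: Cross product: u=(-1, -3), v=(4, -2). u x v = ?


u x v = u_x*v_y - u_y*v_x = (-1)*(-2) - (-3)*4
= 2 - (-12) = 14

14


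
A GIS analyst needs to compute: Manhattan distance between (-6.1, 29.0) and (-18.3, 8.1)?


|(-6.1)-(-18.3)| + |29-8.1| = 12.2 + 20.9 = 33.1

33.1


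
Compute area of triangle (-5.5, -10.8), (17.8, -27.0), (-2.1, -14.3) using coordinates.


Area = |x_A(y_B-y_C) + x_B(y_C-y_A) + x_C(y_A-y_B)|/2
= |69.85 + (-62.3) + (-34.02)|/2
= 26.47/2 = 13.235

13.235


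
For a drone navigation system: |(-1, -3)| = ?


|u| = sqrt((-1)^2 + (-3)^2) = sqrt(10) = 3.1623

3.1623


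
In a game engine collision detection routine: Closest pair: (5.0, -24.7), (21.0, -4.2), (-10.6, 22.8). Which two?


d(P0,P1) = 26.0048, d(P0,P2) = 49.9961, d(P1,P2) = 41.5639
Closest: P0 and P1

Closest pair: (5.0, -24.7) and (21.0, -4.2), distance = 26.0048


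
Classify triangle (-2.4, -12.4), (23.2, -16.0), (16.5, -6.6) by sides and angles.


Side lengths squared: AB^2=668.32, BC^2=133.25, CA^2=390.85
Sorted: [133.25, 390.85, 668.32]
By sides: Scalene, By angles: Obtuse

Scalene, Obtuse


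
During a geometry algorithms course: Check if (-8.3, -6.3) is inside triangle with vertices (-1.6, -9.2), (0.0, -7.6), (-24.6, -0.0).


Cross products: AB x AP = 15.36, BC x BP = 31.1, CA x CP = 5.06
All same sign? yes

Yes, inside


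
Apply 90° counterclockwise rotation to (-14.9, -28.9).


90° CCW: (x,y) -> (-y, x)
(-14.9,-28.9) -> (28.9, -14.9)

(28.9, -14.9)


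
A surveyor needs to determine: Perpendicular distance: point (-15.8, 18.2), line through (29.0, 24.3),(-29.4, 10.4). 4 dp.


|cross product| = 266.48
|line direction| = sqrt(3603.77) = 60.0314
Distance = 266.48/sqrt(3603.77) = 4.439

4.439


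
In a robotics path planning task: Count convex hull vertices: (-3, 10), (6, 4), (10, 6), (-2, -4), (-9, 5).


Convex hull vertices (CCW): (-9, 5), (-2, -4), (10, 6), (-3, 10)
Count = 4

4


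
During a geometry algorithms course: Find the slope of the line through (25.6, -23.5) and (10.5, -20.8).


slope = (y2-y1)/(x2-x1) = ((-20.8)-(-23.5))/(10.5-25.6) = 2.7/(-15.1) = -0.1788

-0.1788


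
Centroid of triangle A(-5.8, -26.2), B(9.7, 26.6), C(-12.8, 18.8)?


Centroid = ((x_A+x_B+x_C)/3, (y_A+y_B+y_C)/3)
= (((-5.8)+9.7+(-12.8))/3, ((-26.2)+26.6+18.8)/3)
= (-2.9667, 6.4)

(-2.9667, 6.4)


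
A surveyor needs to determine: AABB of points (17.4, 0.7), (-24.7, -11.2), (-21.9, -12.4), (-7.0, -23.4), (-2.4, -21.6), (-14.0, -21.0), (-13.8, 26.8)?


x range: [-24.7, 17.4]
y range: [-23.4, 26.8]
Bounding box: (-24.7,-23.4) to (17.4,26.8)

(-24.7,-23.4) to (17.4,26.8)


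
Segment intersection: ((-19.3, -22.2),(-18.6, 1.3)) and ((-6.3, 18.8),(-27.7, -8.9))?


Cross products: d1=517.3, d2=33.79, d3=-276.8, d4=206.71
d1*d2 < 0 and d3*d4 < 0? no

No, they don't intersect


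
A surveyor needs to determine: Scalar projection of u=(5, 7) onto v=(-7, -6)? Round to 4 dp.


u.v = -77, |v| = sqrt(85) = 9.2195
Scalar projection = u.v / |v| = -77 / sqrt(85) = -8.3518

-8.3518


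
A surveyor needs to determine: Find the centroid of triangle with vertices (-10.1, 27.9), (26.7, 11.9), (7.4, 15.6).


Centroid = ((x_A+x_B+x_C)/3, (y_A+y_B+y_C)/3)
= (((-10.1)+26.7+7.4)/3, (27.9+11.9+15.6)/3)
= (8, 18.4667)

(8, 18.4667)


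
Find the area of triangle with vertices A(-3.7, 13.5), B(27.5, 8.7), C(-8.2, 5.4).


Area = |x_A(y_B-y_C) + x_B(y_C-y_A) + x_C(y_A-y_B)|/2
= |(-12.21) + (-222.75) + (-39.36)|/2
= 274.32/2 = 137.16

137.16


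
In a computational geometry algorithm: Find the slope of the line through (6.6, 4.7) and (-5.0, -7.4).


slope = (y2-y1)/(x2-x1) = ((-7.4)-4.7)/((-5)-6.6) = (-12.1)/(-11.6) = 1.0431

1.0431


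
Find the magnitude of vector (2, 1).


|u| = sqrt(2^2 + 1^2) = sqrt(5) = 2.2361

2.2361


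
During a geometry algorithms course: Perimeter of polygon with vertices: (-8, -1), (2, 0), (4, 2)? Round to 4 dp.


Sides: (-8, -1)->(2, 0): sqrt(101) = 10.049876, (2, 0)->(4, 2): sqrt(8) = 2.828427, (4, 2)->(-8, -1): sqrt(153) = 12.369317
Sum = 25.24762
Perimeter = 25.2476

25.2476


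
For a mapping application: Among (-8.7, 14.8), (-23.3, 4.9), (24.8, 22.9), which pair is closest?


d(P0,P1) = 17.64, d(P0,P2) = 34.4653, d(P1,P2) = 51.3577
Closest: P0 and P1

Closest pair: (-8.7, 14.8) and (-23.3, 4.9), distance = 17.64
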